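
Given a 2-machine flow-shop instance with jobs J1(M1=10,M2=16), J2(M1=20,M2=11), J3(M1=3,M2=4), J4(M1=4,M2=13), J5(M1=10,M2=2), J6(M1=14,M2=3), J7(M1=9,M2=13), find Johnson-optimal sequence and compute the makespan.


Johnson's rule:
Group 1 (M1≤M2, sort by M1): ['J3', 'J4', 'J7', 'J1']
Group 2 (M1>M2, sort desc M2): ['J2', 'J6', 'J5']
Sequence: J3 → J4 → J7 → J1 → J2 → J6 → J5
Makespan calculation:
  J3: M1 done=3, M2 done=7
  J4: M1 done=7, M2 done=20
  J7: M1 done=16, M2 done=33
  J1: M1 done=26, M2 done=49
  J2: M1 done=46, M2 done=60
  J6: M1 done=60, M2 done=63
  J5: M1 done=70, M2 done=72
= Sequence: J3 → J4 → J7 → J1 → J2 → J6 → J5, Makespan: 72


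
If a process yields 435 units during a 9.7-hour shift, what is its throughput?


Throughput = units / time
= 435 / 9.7
= 44.8 units/hour


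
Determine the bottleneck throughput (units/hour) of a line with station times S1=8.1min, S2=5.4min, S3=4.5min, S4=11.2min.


Bottleneck = longest station time
Station times: [8.1, 5.4, 4.5, 11.2]
Max = 11.2 min
Rate = 60 / 11.2
= 5.36 units/hour (bottleneck: 11.2min)


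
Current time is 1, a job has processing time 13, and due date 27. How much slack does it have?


Slack = due - current_time - processing
= 27 - 1 - 13
= 13


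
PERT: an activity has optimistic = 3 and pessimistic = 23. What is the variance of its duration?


σ² = ((p - o) / 6)² = (p - o)² / 36
= (23 - 3)² / 36
= 20² / 36
= 400 / 36
= 11.1111


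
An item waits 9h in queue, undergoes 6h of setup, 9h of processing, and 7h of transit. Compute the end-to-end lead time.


Lead time = queue + setup + processing + transit
= 9 + 6 + 9 + 7
= 31 hours


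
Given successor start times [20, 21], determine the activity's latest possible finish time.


LF = min of all successor start times
Successors start at: [20, 21]
LF = min(20, 21)
= 20


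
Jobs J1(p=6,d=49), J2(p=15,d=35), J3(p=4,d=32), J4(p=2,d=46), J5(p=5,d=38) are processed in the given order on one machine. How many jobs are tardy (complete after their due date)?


Completion vs due date:
  J1: C=6, d=49 → on time
  J2: C=21, d=35 → on time
  J3: C=25, d=32 → on time
  J4: C=27, d=46 → on time
  J5: C=32, d=38 → on time
Tardy jobs: none
Count = 0


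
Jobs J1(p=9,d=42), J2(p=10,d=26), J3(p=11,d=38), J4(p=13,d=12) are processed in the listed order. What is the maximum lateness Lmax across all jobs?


Lateness per job (L = C - d):
  J1: C=9, d=42, L=-33
  J2: C=19, d=26, L=-7
  J3: C=30, d=38, L=-8
  J4: C=43, d=12, L=31
Lmax = max(-33, -7, -8, 31)
= 31


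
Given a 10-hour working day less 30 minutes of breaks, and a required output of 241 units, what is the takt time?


Available = 10×60 - 30 = 570 min
Takt time = 570 / 241
= 2.37 min/unit


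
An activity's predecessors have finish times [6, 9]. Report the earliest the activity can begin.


ES = max of all predecessor completion times
Predecessors: [6, 9]
ES = max(6, 9)
= 9


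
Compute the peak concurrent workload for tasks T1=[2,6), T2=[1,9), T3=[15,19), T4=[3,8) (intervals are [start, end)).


Check each time point for overlaps:
  t=3: 3 tasks active (T1, T2, T4)
Max concurrent = 3


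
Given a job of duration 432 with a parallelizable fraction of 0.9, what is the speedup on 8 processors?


Amdahl's law: T_p = T × ((1-p) + p/N)
= 432 × ((1-0.9) + 0.9/8)
= 432 × (0.10 + 0.1125)
= 432 × 0.2125
= 91.80
Speedup = 432/91.80
= 4.71×


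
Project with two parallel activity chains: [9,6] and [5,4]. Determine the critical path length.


Path A: 9 + 6 = 15
Path B: 5 + 4 = 9
Critical path = longest = max(15, 9)
= 15 (Path A)


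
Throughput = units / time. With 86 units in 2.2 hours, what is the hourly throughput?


Throughput = units / time
= 86 / 2.2
= 39.1 units/hour


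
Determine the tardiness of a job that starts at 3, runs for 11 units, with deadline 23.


Completion = start + processing = 3 + 11 = 14
Tardiness = max(0, C - d) = max(0, 14 - 23)
= max(0, -9)
= 0


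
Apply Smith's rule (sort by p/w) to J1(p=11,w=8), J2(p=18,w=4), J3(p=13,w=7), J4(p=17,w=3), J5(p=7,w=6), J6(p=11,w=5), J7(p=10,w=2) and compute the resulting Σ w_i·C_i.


WSPT order (by p/w): J5 → J1 → J3 → J6 → J2 → J7 → J4
  J5: C=7, w·C=6×7=42
  J1: C=18, w·C=8×18=144
  J3: C=31, w·C=7×31=217
  J6: C=42, w·C=5×42=210
  J2: C=60, w·C=4×60=240
  J7: C=70, w·C=2×70=140
  J4: C=87, w·C=3×87=261
Σ w·C = 1254
= 1254


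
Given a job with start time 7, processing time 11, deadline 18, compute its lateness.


Completion = 7 + 11 = 18
Lateness = C - d = 18 - 18
= 0


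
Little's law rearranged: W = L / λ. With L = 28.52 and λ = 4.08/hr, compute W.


Little's law: L = λW → W = L / λ
= 28.52 / 4.08
= 6.99 hours


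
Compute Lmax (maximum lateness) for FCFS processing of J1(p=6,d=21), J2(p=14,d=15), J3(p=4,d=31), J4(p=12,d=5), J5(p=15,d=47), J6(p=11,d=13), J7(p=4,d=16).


Lateness per job (L = C - d):
  J1: C=6, d=21, L=-15
  J2: C=20, d=15, L=5
  J3: C=24, d=31, L=-7
  J4: C=36, d=5, L=31
  J5: C=51, d=47, L=4
  J6: C=62, d=13, L=49
  J7: C=66, d=16, L=50
Lmax = max(-15, 5, -7, 31, 4, 49, 50)
= 50


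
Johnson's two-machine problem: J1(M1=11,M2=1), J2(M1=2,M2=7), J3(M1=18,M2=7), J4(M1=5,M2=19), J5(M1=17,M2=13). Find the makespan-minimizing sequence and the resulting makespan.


Johnson's rule:
Group 1 (M1≤M2, sort by M1): ['J2', 'J4']
Group 2 (M1>M2, sort desc M2): ['J5', 'J3', 'J1']
Sequence: J2 → J4 → J5 → J3 → J1
Makespan calculation:
  J2: M1 done=2, M2 done=9
  J4: M1 done=7, M2 done=28
  J5: M1 done=24, M2 done=41
  J3: M1 done=42, M2 done=49
  J1: M1 done=53, M2 done=54
= Sequence: J2 → J4 → J5 → J3 → J1, Makespan: 54


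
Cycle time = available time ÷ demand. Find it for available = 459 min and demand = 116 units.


Cycle time = available time / demand
= 459 / 116
= 3.96 min/unit


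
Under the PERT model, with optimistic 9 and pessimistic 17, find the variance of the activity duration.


σ² = ((p - o) / 6)² = (p - o)² / 36
= (17 - 9)² / 36
= 8² / 36
= 64 / 36
= 1.7778


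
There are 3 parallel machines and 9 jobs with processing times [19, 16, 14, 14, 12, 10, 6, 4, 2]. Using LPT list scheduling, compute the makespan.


Jobs (LPT sorted): [19, 16, 14, 14, 12, 10, 6, 4, 2]
Machines: 3
  J=19 → Machine 1 (load: 0+19=19)
  J=16 → Machine 2 (load: 0+16=16)
  J=14 → Machine 3 (load: 0+14=14)
  J=14 → Machine 3 (load: 14+14=28)
  J=12 → Machine 2 (load: 16+12=28)
  J=10 → Machine 1 (load: 19+10=29)
  J=6 → Machine 2 (load: 28+6=34)
  J=4 → Machine 3 (load: 28+4=32)
  J=2 → Machine 1 (load: 29+2=31)
Machine loads: [31, 34, 32]
Makespan = max = 34 time units


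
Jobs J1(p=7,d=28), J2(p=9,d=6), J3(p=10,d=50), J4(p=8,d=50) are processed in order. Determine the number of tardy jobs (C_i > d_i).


Completion vs due date:
  J1: C=7, d=28 → on time
  J2: C=16, d=6 → TARDY
  J3: C=26, d=50 → on time
  J4: C=34, d=50 → on time
Tardy jobs: J2
Count = 1


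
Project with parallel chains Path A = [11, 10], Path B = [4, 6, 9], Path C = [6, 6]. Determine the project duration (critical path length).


Path A: 11 + 10 = 21
Path B: 4 + 6 + 9 = 19
Path C: 6 + 6 = 12
Critical path = longest = max(21, 19, 12)
= 21 (Path A)


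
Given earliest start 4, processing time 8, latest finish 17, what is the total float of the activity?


EF = ES + duration = 4 + 8 = 12
LS = LF - duration = 17 - 8 = 9
Total Float = LF - EF = 17 - 12
(or LS - ES = 9 - 4)
= 5


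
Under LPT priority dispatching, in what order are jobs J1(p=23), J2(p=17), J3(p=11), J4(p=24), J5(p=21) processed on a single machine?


LPT: sort by longest processing time first
  J4: p=24
  J1: p=23
  J5: p=21
  J2: p=17
  J3: p=11
Order: J4 → J1 → J5 → J2 → J3


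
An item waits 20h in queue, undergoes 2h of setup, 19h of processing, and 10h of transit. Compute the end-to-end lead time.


Lead time = queue + setup + processing + transit
= 20 + 2 + 19 + 10
= 51 hours


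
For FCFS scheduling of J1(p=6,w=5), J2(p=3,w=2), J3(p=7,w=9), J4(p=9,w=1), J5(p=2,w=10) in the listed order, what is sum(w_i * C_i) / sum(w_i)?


Completion times:
  J1: C=6, w×C=5×6=30
  J2: C=9, w×C=2×9=18
  J3: C=16, w×C=9×16=144
  J4: C=25, w×C=1×25=25
  J5: C=27, w×C=10×27=270
Sum w×C = 487
Sum w = 27
Weighted avg = 487/27
= 18.04


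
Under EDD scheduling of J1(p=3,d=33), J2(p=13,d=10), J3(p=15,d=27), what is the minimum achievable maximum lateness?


EDD order: J2 → J3 → J1
Completion and lateness:
  J2: C=13, d=10, L=13-10=3
  J3: C=28, d=27, L=28-27=1
  J1: C=31, d=33, L=31-33=-2
Lmax = max(3, 1, -2)
= 3


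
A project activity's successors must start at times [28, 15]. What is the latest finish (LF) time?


LF = min of all successor start times
Successors start at: [28, 15]
LF = min(28, 15)
= 15


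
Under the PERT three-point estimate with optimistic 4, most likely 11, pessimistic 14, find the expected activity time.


te = (o + 4m + p) / 6
= (4 + 4×11 + 14) / 6
= (4 + 44 + 14) / 6
= 62 / 6
= 10.33


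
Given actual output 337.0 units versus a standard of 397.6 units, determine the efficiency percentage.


Efficiency = (actual / standard) × 100
= (337.0 / 397.6) × 100
= 84.8%


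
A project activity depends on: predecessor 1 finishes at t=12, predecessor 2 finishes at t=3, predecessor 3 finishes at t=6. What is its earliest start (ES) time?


ES = max of all predecessor completion times
Predecessors: [12, 3, 6]
ES = max(12, 3, 6)
= 12


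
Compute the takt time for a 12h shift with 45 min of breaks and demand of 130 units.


Available = 12×60 - 45 = 675 min
Takt time = 675 / 130
= 5.19 min/unit


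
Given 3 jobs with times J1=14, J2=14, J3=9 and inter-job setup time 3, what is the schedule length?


Makespan = Σ processing + (n-1) × setup
= (14 + 14 + 9) + (3-1)×3
= 37 + 6
= 43 time units


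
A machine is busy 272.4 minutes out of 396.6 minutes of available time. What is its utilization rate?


Utilization = busy / total × 100
= 272.4 / 396.6 × 100
= 68.7%


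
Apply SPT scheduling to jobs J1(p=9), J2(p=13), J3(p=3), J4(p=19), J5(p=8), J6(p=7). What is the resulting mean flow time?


SPT order: J3 → J6 → J5 → J1 → J2 → J4
Completion times:
  J3: C=3
  J6: C=10
  J5: C=18
  J1: C=27
  J2: C=40
  J4: C=59
Sum = 157, n = 6
Mean flow = 157/6
= 26.17


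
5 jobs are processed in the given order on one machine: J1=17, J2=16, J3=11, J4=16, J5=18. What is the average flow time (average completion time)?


Completion times:
  J1: completes at 17
  J2: completes at 33
  J3: completes at 44
  J4: completes at 60
  J5: completes at 78
Sum = 232
Average = 232/5
= 46.40


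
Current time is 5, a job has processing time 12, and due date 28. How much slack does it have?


Slack = due - current_time - processing
= 28 - 5 - 12
= 11


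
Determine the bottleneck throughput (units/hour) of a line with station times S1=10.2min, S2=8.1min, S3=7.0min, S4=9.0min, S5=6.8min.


Bottleneck = longest station time
Station times: [10.2, 8.1, 7.0, 9.0, 6.8]
Max = 10.2 min
Rate = 60 / 10.2
= 5.88 units/hour (bottleneck: 10.2min)


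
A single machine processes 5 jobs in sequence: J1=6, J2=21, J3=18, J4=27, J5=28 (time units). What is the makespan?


Sequential makespan: sum all processing times
= 6 + 21 + 18 + 27 + 28
= 100 time units


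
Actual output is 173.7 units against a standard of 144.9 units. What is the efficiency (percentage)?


Efficiency = (actual / standard) × 100
= (173.7 / 144.9) × 100
= 119.9%


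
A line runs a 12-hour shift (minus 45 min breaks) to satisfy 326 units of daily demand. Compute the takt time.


Available = 12×60 - 45 = 675 min
Takt time = 675 / 326
= 2.07 min/unit


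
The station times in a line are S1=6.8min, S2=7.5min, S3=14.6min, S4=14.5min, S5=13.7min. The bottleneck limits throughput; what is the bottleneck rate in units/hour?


Bottleneck = longest station time
Station times: [6.8, 7.5, 14.6, 14.5, 13.7]
Max = 14.6 min
Rate = 60 / 14.6
= 4.11 units/hour (bottleneck: 14.6min)


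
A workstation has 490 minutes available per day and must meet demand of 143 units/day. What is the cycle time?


Cycle time = available time / demand
= 490 / 143
= 3.43 min/unit


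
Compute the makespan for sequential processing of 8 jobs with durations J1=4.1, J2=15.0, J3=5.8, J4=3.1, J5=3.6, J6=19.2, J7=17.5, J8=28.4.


Sequential makespan: sum all processing times
= 4.1 + 15.0 + 5.8 + 3.1 + 3.6 + 19.2 + 17.5 + 28.4
= 96.7 time units


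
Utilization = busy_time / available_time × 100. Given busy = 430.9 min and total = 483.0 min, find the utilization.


Utilization = busy / total × 100
= 430.9 / 483.0 × 100
= 89.2%


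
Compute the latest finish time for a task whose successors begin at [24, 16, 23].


LF = min of all successor start times
Successors start at: [24, 16, 23]
LF = min(24, 16, 23)
= 16


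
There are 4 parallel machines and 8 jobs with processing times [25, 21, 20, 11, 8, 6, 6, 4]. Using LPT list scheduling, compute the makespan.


Jobs (LPT sorted): [25, 21, 20, 11, 8, 6, 6, 4]
Machines: 4
  J=25 → Machine 1 (load: 0+25=25)
  J=21 → Machine 2 (load: 0+21=21)
  J=20 → Machine 3 (load: 0+20=20)
  J=11 → Machine 4 (load: 0+11=11)
  J=8 → Machine 4 (load: 11+8=19)
  J=6 → Machine 4 (load: 19+6=25)
  J=6 → Machine 3 (load: 20+6=26)
  J=4 → Machine 2 (load: 21+4=25)
Machine loads: [25, 25, 26, 25]
Makespan = max = 26 time units


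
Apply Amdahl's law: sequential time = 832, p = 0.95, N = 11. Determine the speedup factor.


Amdahl's law: T_p = T × ((1-p) + p/N)
= 832 × ((1-0.95) + 0.95/11)
= 832 × (0.05 + 0.0864)
= 832 × 0.1364
= 113.45
Speedup = 832/113.45
= 7.33×


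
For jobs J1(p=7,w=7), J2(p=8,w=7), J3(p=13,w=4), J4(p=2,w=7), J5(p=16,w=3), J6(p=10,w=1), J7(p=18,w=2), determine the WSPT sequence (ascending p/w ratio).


WSPT (Smith's rule): sort by p/w ascending
  J4: p/w = 2/7 = 0.286
  J1: p/w = 7/7 = 1.000
  J2: p/w = 8/7 = 1.143
  J3: p/w = 13/4 = 3.250
  J5: p/w = 16/3 = 5.333
  J7: p/w = 18/2 = 9.000
  J6: p/w = 10/1 = 10.000
Order: J4 → J1 → J2 → J3 → J5 → J7 → J6


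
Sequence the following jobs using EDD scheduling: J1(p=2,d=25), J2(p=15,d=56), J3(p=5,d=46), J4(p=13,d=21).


EDD: sort by earliest due date
  J4: d=21, p=13
  J1: d=25, p=2
  J3: d=46, p=5
  J2: d=56, p=15
Order: J4 → J1 → J3 → J2


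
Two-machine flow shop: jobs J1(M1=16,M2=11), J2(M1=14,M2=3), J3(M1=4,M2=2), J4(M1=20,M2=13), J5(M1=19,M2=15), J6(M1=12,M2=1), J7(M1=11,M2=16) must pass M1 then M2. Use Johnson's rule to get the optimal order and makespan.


Johnson's rule:
Group 1 (M1≤M2, sort by M1): ['J7']
Group 2 (M1>M2, sort desc M2): ['J5', 'J4', 'J1', 'J2', 'J3', 'J6']
Sequence: J7 → J5 → J4 → J1 → J2 → J3 → J6
Makespan calculation:
  J7: M1 done=11, M2 done=27
  J5: M1 done=30, M2 done=45
  J4: M1 done=50, M2 done=63
  J1: M1 done=66, M2 done=77
  J2: M1 done=80, M2 done=83
  J3: M1 done=84, M2 done=86
  J6: M1 done=96, M2 done=97
= Sequence: J7 → J5 → J4 → J1 → J2 → J3 → J6, Makespan: 97


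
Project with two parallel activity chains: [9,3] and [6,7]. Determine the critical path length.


Path A: 9 + 3 = 12
Path B: 6 + 7 = 13
Critical path = longest = max(12, 13)
= 13 (Path B)


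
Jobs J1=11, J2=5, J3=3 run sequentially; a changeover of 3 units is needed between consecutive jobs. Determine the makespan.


Makespan = Σ processing + (n-1) × setup
= (11 + 5 + 3) + (3-1)×3
= 19 + 6
= 25 time units


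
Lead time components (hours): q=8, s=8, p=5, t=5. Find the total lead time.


Lead time = queue + setup + processing + transit
= 8 + 8 + 5 + 5
= 26 hours


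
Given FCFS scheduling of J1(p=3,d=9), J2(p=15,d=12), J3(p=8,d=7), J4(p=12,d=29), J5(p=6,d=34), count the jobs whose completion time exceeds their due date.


Completion vs due date:
  J1: C=3, d=9 → on time
  J2: C=18, d=12 → TARDY
  J3: C=26, d=7 → TARDY
  J4: C=38, d=29 → TARDY
  J5: C=44, d=34 → TARDY
Tardy jobs: J2, J3, J4, J5
Count = 4


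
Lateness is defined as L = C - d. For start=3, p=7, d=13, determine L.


Completion = 3 + 7 = 10
Lateness = C - d = 10 - 13
= -3


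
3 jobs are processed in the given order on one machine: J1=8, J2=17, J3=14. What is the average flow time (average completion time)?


Completion times:
  J1: completes at 8
  J2: completes at 25
  J3: completes at 39
Sum = 72
Average = 72/3
= 24.00


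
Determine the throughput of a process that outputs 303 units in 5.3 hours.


Throughput = units / time
= 303 / 5.3
= 57.2 units/hour


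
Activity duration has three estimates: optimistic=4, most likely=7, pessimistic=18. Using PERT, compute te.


te = (o + 4m + p) / 6
= (4 + 4×7 + 18) / 6
= (4 + 28 + 18) / 6
= 50 / 6
= 8.33


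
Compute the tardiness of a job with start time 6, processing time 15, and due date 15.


Completion = start + processing = 6 + 15 = 21
Tardiness = max(0, C - d) = max(0, 21 - 15)
= max(0, 6)
= 6


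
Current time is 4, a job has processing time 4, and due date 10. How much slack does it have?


Slack = due - current_time - processing
= 10 - 4 - 4
= 2


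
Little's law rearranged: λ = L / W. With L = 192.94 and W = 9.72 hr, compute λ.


Little's law: L = λW → λ = L / W
= 192.94 / 9.72
= 19.85 per hour


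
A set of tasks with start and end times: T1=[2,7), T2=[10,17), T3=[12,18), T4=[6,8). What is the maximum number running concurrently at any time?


Check each time point for overlaps:
  t=6: 2 tasks active (T1, T4)
Max concurrent = 2


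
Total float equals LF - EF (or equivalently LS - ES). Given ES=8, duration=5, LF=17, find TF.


EF = ES + duration = 8 + 5 = 13
LS = LF - duration = 17 - 5 = 12
Total Float = LF - EF = 17 - 13
(or LS - ES = 12 - 8)
= 4


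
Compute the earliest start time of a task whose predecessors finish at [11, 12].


ES = max of all predecessor completion times
Predecessors: [11, 12]
ES = max(11, 12)
= 12


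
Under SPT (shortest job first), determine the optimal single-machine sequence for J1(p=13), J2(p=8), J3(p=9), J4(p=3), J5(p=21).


SPT: sort by shortest processing time
  J4: p=3
  J2: p=8
  J3: p=9
  J1: p=13
  J5: p=21
Order: J4 → J2 → J3 → J1 → J5


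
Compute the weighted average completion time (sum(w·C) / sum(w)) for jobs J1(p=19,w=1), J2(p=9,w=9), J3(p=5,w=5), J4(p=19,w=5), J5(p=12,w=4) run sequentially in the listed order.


Completion times:
  J1: C=19, w×C=1×19=19
  J2: C=28, w×C=9×28=252
  J3: C=33, w×C=5×33=165
  J4: C=52, w×C=5×52=260
  J5: C=64, w×C=4×64=256
Sum w×C = 952
Sum w = 24
Weighted avg = 952/24
= 39.67


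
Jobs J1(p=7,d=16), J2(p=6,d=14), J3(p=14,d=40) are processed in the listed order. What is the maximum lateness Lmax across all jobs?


Lateness per job (L = C - d):
  J1: C=7, d=16, L=-9
  J2: C=13, d=14, L=-1
  J3: C=27, d=40, L=-13
Lmax = max(-9, -1, -13)
= -1


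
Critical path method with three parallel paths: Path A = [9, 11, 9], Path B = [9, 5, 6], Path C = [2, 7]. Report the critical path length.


Path A: 9 + 11 + 9 = 29
Path B: 9 + 5 + 6 = 20
Path C: 2 + 7 = 9
Critical path = longest = max(29, 20, 9)
= 29 (Path A)


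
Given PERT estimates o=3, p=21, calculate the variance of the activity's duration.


σ² = ((p - o) / 6)² = (p - o)² / 36
= (21 - 3)² / 36
= 18² / 36
= 324 / 36
= 9.0000


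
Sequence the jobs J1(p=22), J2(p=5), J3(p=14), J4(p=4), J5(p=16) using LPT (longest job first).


LPT: sort by longest processing time first
  J1: p=22
  J5: p=16
  J3: p=14
  J2: p=5
  J4: p=4
Order: J1 → J5 → J3 → J2 → J4


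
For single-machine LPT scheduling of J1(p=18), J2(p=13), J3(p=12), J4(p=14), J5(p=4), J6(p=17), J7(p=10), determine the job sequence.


LPT: sort by longest processing time first
  J1: p=18
  J6: p=17
  J4: p=14
  J2: p=13
  J3: p=12
  J7: p=10
  J5: p=4
Order: J1 → J6 → J4 → J2 → J3 → J7 → J5


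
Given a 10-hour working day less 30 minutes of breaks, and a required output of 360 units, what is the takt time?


Available = 10×60 - 30 = 570 min
Takt time = 570 / 360
= 1.58 min/unit


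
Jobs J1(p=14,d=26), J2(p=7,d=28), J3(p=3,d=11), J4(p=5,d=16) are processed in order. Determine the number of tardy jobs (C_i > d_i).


Completion vs due date:
  J1: C=14, d=26 → on time
  J2: C=21, d=28 → on time
  J3: C=24, d=11 → TARDY
  J4: C=29, d=16 → TARDY
Tardy jobs: J3, J4
Count = 2


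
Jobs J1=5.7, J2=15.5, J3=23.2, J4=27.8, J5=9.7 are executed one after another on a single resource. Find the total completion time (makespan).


Sequential makespan: sum all processing times
= 5.7 + 15.5 + 23.2 + 27.8 + 9.7
= 81.9 time units


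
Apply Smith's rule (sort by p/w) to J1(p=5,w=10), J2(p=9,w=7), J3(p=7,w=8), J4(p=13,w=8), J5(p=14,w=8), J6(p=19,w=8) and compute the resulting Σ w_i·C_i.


WSPT order (by p/w): J1 → J3 → J2 → J4 → J5 → J6
  J1: C=5, w·C=10×5=50
  J3: C=12, w·C=8×12=96
  J2: C=21, w·C=7×21=147
  J4: C=34, w·C=8×34=272
  J5: C=48, w·C=8×48=384
  J6: C=67, w·C=8×67=536
Σ w·C = 1485
= 1485


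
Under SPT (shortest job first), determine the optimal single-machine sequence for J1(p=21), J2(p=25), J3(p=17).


SPT: sort by shortest processing time
  J3: p=17
  J1: p=21
  J2: p=25
Order: J3 → J1 → J2


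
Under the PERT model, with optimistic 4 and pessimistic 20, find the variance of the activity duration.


σ² = ((p - o) / 6)² = (p - o)² / 36
= (20 - 4)² / 36
= 16² / 36
= 256 / 36
= 7.1111


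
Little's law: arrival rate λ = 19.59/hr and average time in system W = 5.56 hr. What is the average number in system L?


Little's law: L = λ × W
= 19.59 × 5.56
= 108.92


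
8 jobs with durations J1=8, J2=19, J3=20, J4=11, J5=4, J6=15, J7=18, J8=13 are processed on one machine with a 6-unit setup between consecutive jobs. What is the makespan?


Makespan = Σ processing + (n-1) × setup
= (8 + 19 + 20 + 11 + 4 + 15 + 18 + 13) + (8-1)×6
= 108 + 42
= 150 time units


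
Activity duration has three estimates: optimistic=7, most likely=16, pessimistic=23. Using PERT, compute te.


te = (o + 4m + p) / 6
= (7 + 4×16 + 23) / 6
= (7 + 64 + 23) / 6
= 94 / 6
= 15.67


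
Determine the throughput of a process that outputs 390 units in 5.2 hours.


Throughput = units / time
= 390 / 5.2
= 75.0 units/hour


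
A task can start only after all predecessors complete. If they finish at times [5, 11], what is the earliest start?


ES = max of all predecessor completion times
Predecessors: [5, 11]
ES = max(5, 11)
= 11


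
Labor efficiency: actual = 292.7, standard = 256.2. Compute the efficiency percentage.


Efficiency = (actual / standard) × 100
= (292.7 / 256.2) × 100
= 114.2%


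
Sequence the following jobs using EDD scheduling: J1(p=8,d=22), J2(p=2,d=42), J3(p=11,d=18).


EDD: sort by earliest due date
  J3: d=18, p=11
  J1: d=22, p=8
  J2: d=42, p=2
Order: J3 → J1 → J2


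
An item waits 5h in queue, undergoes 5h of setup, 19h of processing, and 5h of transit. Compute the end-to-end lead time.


Lead time = queue + setup + processing + transit
= 5 + 5 + 19 + 5
= 34 hours


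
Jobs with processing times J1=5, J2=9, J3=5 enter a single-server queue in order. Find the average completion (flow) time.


Completion times:
  J1: completes at 5
  J2: completes at 14
  J3: completes at 19
Sum = 38
Average = 38/3
= 12.67


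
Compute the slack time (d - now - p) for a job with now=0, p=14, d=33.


Slack = due - current_time - processing
= 33 - 0 - 14
= 19


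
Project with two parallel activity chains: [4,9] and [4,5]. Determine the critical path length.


Path A: 4 + 9 = 13
Path B: 4 + 5 = 9
Critical path = longest = max(13, 9)
= 13 (Path A)


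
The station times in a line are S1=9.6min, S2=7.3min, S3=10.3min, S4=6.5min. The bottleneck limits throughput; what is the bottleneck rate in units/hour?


Bottleneck = longest station time
Station times: [9.6, 7.3, 10.3, 6.5]
Max = 10.3 min
Rate = 60 / 10.3
= 5.83 units/hour (bottleneck: 10.3min)


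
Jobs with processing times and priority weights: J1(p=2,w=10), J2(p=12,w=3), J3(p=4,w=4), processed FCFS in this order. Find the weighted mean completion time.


Completion times:
  J1: C=2, w×C=10×2=20
  J2: C=14, w×C=3×14=42
  J3: C=18, w×C=4×18=72
Sum w×C = 134
Sum w = 17
Weighted avg = 134/17
= 7.88


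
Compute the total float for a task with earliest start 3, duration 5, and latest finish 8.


EF = ES + duration = 3 + 5 = 8
LS = LF - duration = 8 - 5 = 3
Total Float = LF - EF = 8 - 8
(or LS - ES = 3 - 3)
= 0


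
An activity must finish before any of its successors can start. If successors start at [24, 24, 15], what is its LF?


LF = min of all successor start times
Successors start at: [24, 24, 15]
LF = min(24, 24, 15)
= 15


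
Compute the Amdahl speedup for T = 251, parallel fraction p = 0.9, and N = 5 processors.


Amdahl's law: T_p = T × ((1-p) + p/N)
= 251 × ((1-0.9) + 0.9/5)
= 251 × (0.10 + 0.1800)
= 251 × 0.2800
= 70.28
Speedup = 251/70.28
= 3.57×


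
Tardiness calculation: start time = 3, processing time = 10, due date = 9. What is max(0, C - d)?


Completion = start + processing = 3 + 10 = 13
Tardiness = max(0, C - d) = max(0, 13 - 9)
= max(0, 4)
= 4


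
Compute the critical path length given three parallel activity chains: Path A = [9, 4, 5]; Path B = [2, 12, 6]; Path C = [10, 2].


Path A: 9 + 4 + 5 = 18
Path B: 2 + 12 + 6 = 20
Path C: 10 + 2 = 12
Critical path = longest = max(18, 20, 12)
= 20 (Path B)


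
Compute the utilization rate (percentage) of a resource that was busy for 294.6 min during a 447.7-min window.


Utilization = busy / total × 100
= 294.6 / 447.7 × 100
= 65.8%


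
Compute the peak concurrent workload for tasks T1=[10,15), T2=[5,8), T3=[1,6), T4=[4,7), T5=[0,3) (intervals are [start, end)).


Check each time point for overlaps:
  t=5: 3 tasks active (T2, T3, T4)
Max concurrent = 3


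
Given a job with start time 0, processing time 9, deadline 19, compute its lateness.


Completion = 0 + 9 = 9
Lateness = C - d = 9 - 19
= -10


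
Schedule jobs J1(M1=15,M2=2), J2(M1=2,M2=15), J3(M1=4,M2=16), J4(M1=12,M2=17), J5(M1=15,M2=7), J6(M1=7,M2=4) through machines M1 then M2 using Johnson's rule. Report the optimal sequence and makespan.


Johnson's rule:
Group 1 (M1≤M2, sort by M1): ['J2', 'J3', 'J4']
Group 2 (M1>M2, sort desc M2): ['J5', 'J6', 'J1']
Sequence: J2 → J3 → J4 → J5 → J6 → J1
Makespan calculation:
  J2: M1 done=2, M2 done=17
  J3: M1 done=6, M2 done=33
  J4: M1 done=18, M2 done=50
  J5: M1 done=33, M2 done=57
  J6: M1 done=40, M2 done=61
  J1: M1 done=55, M2 done=63
= Sequence: J2 → J3 → J4 → J5 → J6 → J1, Makespan: 63


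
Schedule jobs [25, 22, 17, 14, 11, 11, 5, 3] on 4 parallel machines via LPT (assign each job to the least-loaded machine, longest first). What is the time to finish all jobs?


Jobs (LPT sorted): [25, 22, 17, 14, 11, 11, 5, 3]
Machines: 4
  J=25 → Machine 1 (load: 0+25=25)
  J=22 → Machine 2 (load: 0+22=22)
  J=17 → Machine 3 (load: 0+17=17)
  J=14 → Machine 4 (load: 0+14=14)
  J=11 → Machine 4 (load: 14+11=25)
  J=11 → Machine 3 (load: 17+11=28)
  J=5 → Machine 2 (load: 22+5=27)
  J=3 → Machine 1 (load: 25+3=28)
Machine loads: [28, 27, 28, 25]
Makespan = max = 28 time units


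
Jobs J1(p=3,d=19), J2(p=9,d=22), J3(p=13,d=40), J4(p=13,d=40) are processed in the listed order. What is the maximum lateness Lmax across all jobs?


Lateness per job (L = C - d):
  J1: C=3, d=19, L=-16
  J2: C=12, d=22, L=-10
  J3: C=25, d=40, L=-15
  J4: C=38, d=40, L=-2
Lmax = max(-16, -10, -15, -2)
= -2


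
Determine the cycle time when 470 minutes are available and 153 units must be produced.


Cycle time = available time / demand
= 470 / 153
= 3.07 min/unit


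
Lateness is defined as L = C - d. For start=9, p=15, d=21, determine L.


Completion = 9 + 15 = 24
Lateness = C - d = 24 - 21
= 3


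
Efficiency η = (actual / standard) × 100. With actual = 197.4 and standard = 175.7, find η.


Efficiency = (actual / standard) × 100
= (197.4 / 175.7) × 100
= 112.4%


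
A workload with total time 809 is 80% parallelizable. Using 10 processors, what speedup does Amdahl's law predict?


Amdahl's law: T_p = T × ((1-p) + p/N)
= 809 × ((1-0.8) + 0.8/10)
= 809 × (0.20 + 0.0800)
= 809 × 0.2800
= 226.52
Speedup = 809/226.52
= 3.57×


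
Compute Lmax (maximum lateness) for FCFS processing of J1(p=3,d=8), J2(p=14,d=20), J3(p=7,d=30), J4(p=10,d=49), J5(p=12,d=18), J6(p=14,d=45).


Lateness per job (L = C - d):
  J1: C=3, d=8, L=-5
  J2: C=17, d=20, L=-3
  J3: C=24, d=30, L=-6
  J4: C=34, d=49, L=-15
  J5: C=46, d=18, L=28
  J6: C=60, d=45, L=15
Lmax = max(-5, -3, -6, -15, 28, 15)
= 28


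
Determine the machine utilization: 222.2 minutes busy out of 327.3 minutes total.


Utilization = busy / total × 100
= 222.2 / 327.3 × 100
= 67.9%


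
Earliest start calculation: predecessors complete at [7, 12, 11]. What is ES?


ES = max of all predecessor completion times
Predecessors: [7, 12, 11]
ES = max(7, 12, 11)
= 12


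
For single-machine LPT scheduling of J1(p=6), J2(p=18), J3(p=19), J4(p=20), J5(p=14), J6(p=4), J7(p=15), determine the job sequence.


LPT: sort by longest processing time first
  J4: p=20
  J3: p=19
  J2: p=18
  J7: p=15
  J5: p=14
  J1: p=6
  J6: p=4
Order: J4 → J3 → J2 → J7 → J5 → J1 → J6


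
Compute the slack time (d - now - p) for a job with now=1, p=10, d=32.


Slack = due - current_time - processing
= 32 - 1 - 10
= 21


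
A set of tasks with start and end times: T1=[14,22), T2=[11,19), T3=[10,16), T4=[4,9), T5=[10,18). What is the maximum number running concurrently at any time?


Check each time point for overlaps:
  t=14: 4 tasks active (T1, T2, T3, T5)
Max concurrent = 4


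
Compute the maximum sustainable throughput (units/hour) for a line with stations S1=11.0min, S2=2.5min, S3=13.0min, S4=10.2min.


Bottleneck = longest station time
Station times: [11.0, 2.5, 13.0, 10.2]
Max = 13.0 min
Rate = 60 / 13.0
= 4.62 units/hour (bottleneck: 13.0min)


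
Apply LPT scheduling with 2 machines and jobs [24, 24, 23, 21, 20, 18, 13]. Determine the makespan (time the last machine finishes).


Jobs (LPT sorted): [24, 24, 23, 21, 20, 18, 13]
Machines: 2
  J=24 → Machine 1 (load: 0+24=24)
  J=24 → Machine 2 (load: 0+24=24)
  J=23 → Machine 1 (load: 24+23=47)
  J=21 → Machine 2 (load: 24+21=45)
  J=20 → Machine 2 (load: 45+20=65)
  J=18 → Machine 1 (load: 47+18=65)
  J=13 → Machine 1 (load: 65+13=78)
Machine loads: [78, 65]
Makespan = max = 78 time units


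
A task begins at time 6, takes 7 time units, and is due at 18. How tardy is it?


Completion = start + processing = 6 + 7 = 13
Tardiness = max(0, C - d) = max(0, 13 - 18)
= max(0, -5)
= 0


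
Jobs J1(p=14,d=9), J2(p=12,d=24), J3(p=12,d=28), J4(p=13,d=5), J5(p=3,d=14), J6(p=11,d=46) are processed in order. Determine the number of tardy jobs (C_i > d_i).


Completion vs due date:
  J1: C=14, d=9 → TARDY
  J2: C=26, d=24 → TARDY
  J3: C=38, d=28 → TARDY
  J4: C=51, d=5 → TARDY
  J5: C=54, d=14 → TARDY
  J6: C=65, d=46 → TARDY
Tardy jobs: J1, J2, J3, J4, J5, J6
Count = 6


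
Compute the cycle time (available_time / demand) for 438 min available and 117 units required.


Cycle time = available time / demand
= 438 / 117
= 3.74 min/unit


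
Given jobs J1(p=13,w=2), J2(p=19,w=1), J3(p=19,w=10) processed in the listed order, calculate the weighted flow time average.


Completion times:
  J1: C=13, w×C=2×13=26
  J2: C=32, w×C=1×32=32
  J3: C=51, w×C=10×51=510
Sum w×C = 568
Sum w = 13
Weighted avg = 568/13
= 43.69


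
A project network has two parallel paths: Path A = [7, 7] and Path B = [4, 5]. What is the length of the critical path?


Path A: 7 + 7 = 14
Path B: 4 + 5 = 9
Critical path = longest = max(14, 9)
= 14 (Path A)


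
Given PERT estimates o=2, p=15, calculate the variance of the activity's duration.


σ² = ((p - o) / 6)² = (p - o)² / 36
= (15 - 2)² / 36
= 13² / 36
= 169 / 36
= 4.6944


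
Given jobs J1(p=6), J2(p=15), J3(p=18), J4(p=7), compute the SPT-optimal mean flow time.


SPT order: J1 → J4 → J2 → J3
Completion times:
  J1: C=6
  J4: C=13
  J2: C=28
  J3: C=46
Sum = 93, n = 4
Mean flow = 93/4
= 23.25


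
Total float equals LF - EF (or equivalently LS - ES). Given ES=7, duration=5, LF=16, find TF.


EF = ES + duration = 7 + 5 = 12
LS = LF - duration = 16 - 5 = 11
Total Float = LF - EF = 16 - 12
(or LS - ES = 11 - 7)
= 4


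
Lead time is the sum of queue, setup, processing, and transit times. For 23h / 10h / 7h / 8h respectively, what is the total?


Lead time = queue + setup + processing + transit
= 23 + 10 + 7 + 8
= 48 hours


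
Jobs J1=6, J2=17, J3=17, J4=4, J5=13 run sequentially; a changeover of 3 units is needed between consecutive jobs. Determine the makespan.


Makespan = Σ processing + (n-1) × setup
= (6 + 17 + 17 + 4 + 13) + (5-1)×3
= 57 + 12
= 69 time units


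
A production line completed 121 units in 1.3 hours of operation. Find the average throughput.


Throughput = units / time
= 121 / 1.3
= 93.1 units/hour


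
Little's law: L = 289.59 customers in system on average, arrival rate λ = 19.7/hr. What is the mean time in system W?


Little's law: L = λW → W = L / λ
= 289.59 / 19.7
= 14.70 hours


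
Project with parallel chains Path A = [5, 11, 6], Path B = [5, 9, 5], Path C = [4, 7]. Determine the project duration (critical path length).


Path A: 5 + 11 + 6 = 22
Path B: 5 + 9 + 5 = 19
Path C: 4 + 7 = 11
Critical path = longest = max(22, 19, 11)
= 22 (Path A)


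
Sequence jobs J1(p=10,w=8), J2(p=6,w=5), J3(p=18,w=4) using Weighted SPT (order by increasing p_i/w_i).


WSPT (Smith's rule): sort by p/w ascending
  J2: p/w = 6/5 = 1.200
  J1: p/w = 10/8 = 1.250
  J3: p/w = 18/4 = 4.500
Order: J2 → J1 → J3


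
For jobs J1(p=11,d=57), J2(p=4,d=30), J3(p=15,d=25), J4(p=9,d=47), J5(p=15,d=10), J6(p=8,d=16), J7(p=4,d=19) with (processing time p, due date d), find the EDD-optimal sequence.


EDD: sort by earliest due date
  J5: d=10, p=15
  J6: d=16, p=8
  J7: d=19, p=4
  J3: d=25, p=15
  J2: d=30, p=4
  J4: d=47, p=9
  J1: d=57, p=11
Order: J5 → J6 → J7 → J3 → J2 → J4 → J1


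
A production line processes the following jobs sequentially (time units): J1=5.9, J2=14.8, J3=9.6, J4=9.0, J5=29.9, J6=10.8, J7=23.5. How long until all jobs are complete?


Sequential makespan: sum all processing times
= 5.9 + 14.8 + 9.6 + 9.0 + 29.9 + 10.8 + 23.5
= 103.5 time units


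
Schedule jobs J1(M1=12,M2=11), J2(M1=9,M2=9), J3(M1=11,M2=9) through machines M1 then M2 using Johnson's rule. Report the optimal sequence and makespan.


Johnson's rule:
Group 1 (M1≤M2, sort by M1): ['J2']
Group 2 (M1>M2, sort desc M2): ['J1', 'J3']
Sequence: J2 → J1 → J3
Makespan calculation:
  J2: M1 done=9, M2 done=18
  J1: M1 done=21, M2 done=32
  J3: M1 done=32, M2 done=41
= Sequence: J2 → J1 → J3, Makespan: 41


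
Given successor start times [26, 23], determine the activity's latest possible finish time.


LF = min of all successor start times
Successors start at: [26, 23]
LF = min(26, 23)
= 23


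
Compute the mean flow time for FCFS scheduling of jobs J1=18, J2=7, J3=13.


Completion times:
  J1: completes at 18
  J2: completes at 25
  J3: completes at 38
Sum = 81
Average = 81/3
= 27.00


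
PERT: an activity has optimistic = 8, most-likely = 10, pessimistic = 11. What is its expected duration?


te = (o + 4m + p) / 6
= (8 + 4×10 + 11) / 6
= (8 + 40 + 11) / 6
= 59 / 6
= 9.83


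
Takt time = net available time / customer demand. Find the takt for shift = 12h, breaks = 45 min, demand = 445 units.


Available = 12×60 - 45 = 675 min
Takt time = 675 / 445
= 1.52 min/unit


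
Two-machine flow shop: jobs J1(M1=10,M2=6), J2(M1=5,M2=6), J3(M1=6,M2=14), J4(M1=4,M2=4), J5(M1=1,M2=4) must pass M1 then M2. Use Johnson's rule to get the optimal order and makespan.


Johnson's rule:
Group 1 (M1≤M2, sort by M1): ['J5', 'J4', 'J2', 'J3']
Group 2 (M1>M2, sort desc M2): ['J1']
Sequence: J5 → J4 → J2 → J3 → J1
Makespan calculation:
  J5: M1 done=1, M2 done=5
  J4: M1 done=5, M2 done=9
  J2: M1 done=10, M2 done=16
  J3: M1 done=16, M2 done=30
  J1: M1 done=26, M2 done=36
= Sequence: J5 → J4 → J2 → J3 → J1, Makespan: 36


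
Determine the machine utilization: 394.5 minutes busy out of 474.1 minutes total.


Utilization = busy / total × 100
= 394.5 / 474.1 × 100
= 83.2%


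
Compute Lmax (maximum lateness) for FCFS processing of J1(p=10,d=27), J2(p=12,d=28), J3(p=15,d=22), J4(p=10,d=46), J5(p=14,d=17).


Lateness per job (L = C - d):
  J1: C=10, d=27, L=-17
  J2: C=22, d=28, L=-6
  J3: C=37, d=22, L=15
  J4: C=47, d=46, L=1
  J5: C=61, d=17, L=44
Lmax = max(-17, -6, 15, 1, 44)
= 44


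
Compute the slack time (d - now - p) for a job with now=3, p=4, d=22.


Slack = due - current_time - processing
= 22 - 3 - 4
= 15


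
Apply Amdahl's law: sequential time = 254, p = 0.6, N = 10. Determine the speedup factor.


Amdahl's law: T_p = T × ((1-p) + p/N)
= 254 × ((1-0.6) + 0.6/10)
= 254 × (0.40 + 0.0600)
= 254 × 0.4600
= 116.84
Speedup = 254/116.84
= 2.17×


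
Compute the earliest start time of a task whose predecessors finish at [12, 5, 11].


ES = max of all predecessor completion times
Predecessors: [12, 5, 11]
ES = max(12, 5, 11)
= 12


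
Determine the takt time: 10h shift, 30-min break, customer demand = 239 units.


Available = 10×60 - 30 = 570 min
Takt time = 570 / 239
= 2.38 min/unit


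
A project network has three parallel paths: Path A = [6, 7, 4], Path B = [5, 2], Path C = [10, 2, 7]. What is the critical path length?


Path A: 6 + 7 + 4 = 17
Path B: 5 + 2 = 7
Path C: 10 + 2 + 7 = 19
Critical path = longest = max(17, 7, 19)
= 19 (Path C)


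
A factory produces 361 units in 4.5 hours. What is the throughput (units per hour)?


Throughput = units / time
= 361 / 4.5
= 80.2 units/hour


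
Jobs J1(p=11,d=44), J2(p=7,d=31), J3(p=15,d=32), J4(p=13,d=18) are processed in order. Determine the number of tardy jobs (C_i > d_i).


Completion vs due date:
  J1: C=11, d=44 → on time
  J2: C=18, d=31 → on time
  J3: C=33, d=32 → TARDY
  J4: C=46, d=18 → TARDY
Tardy jobs: J3, J4
Count = 2


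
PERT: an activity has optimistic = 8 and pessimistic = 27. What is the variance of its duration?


σ² = ((p - o) / 6)² = (p - o)² / 36
= (27 - 8)² / 36
= 19² / 36
= 361 / 36
= 10.0278


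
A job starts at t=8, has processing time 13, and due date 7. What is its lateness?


Completion = 8 + 13 = 21
Lateness = C - d = 21 - 7
= 14


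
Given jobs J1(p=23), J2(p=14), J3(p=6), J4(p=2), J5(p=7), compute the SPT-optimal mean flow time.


SPT order: J4 → J3 → J5 → J2 → J1
Completion times:
  J4: C=2
  J3: C=8
  J5: C=15
  J2: C=29
  J1: C=52
Sum = 106, n = 5
Mean flow = 106/5
= 21.20


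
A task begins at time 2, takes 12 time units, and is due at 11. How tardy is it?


Completion = start + processing = 2 + 12 = 14
Tardiness = max(0, C - d) = max(0, 14 - 11)
= max(0, 3)
= 3


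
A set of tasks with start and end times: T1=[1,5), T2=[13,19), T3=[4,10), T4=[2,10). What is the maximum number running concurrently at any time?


Check each time point for overlaps:
  t=4: 3 tasks active (T1, T3, T4)
Max concurrent = 3


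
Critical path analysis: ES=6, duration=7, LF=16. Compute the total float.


EF = ES + duration = 6 + 7 = 13
LS = LF - duration = 16 - 7 = 9
Total Float = LF - EF = 16 - 13
(or LS - ES = 9 - 6)
= 3
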